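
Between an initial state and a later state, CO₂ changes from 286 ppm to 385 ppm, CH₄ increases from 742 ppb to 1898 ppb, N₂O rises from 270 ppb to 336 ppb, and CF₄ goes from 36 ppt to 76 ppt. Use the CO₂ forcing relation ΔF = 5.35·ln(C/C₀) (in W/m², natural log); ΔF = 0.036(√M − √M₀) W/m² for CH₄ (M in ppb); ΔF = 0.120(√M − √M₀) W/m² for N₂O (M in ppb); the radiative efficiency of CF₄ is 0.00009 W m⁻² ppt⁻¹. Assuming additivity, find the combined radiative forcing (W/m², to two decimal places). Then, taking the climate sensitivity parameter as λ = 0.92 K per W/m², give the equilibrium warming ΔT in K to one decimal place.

CO₂: 5.35 × ln(385/286) = 5.35 × ln(1.34615) = 5.35 × 0.29725 = 1.5903 W/m².
CH₄: 0.036 × (√1898 − √742) = 0.036 × (43.5660 − 27.2397) = 0.036 × 16.3263 = 0.5877 W/m².
N₂O: 0.120 × (√336 − √270) = 0.120 × (18.3303 − 16.4317) = 0.120 × 1.8986 = 0.2278 W/m².
CF₄: ΔF = 0.00009 × (76 − 36) = 0.00009 × 40 = 0.0036 W/m².
Total ΔF = 1.5903 + 0.5877 + 0.2278 + 0.0036 = 2.4094 W/m².
ΔT = λ ΔF = 0.92 × 2.41 = 2.2172 K.

ΔF = 2.41 W/m²; ΔT = 2.2 K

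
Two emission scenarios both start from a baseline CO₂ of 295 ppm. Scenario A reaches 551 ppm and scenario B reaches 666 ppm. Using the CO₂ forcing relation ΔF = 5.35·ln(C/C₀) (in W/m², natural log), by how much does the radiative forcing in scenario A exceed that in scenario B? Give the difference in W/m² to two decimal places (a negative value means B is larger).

ΔF_A − ΔF_B = -1.01 W/m²

ΔF_A = 5.35 ln(551/295) = 5.35 × 0.62476 = 3.3425 W/m².
ΔF_B = 5.35 ln(666/295) = 5.35 × 0.81431 = 4.3566 W/m².
Difference: 3.3425 − 4.3566 = -1.0141 W/m².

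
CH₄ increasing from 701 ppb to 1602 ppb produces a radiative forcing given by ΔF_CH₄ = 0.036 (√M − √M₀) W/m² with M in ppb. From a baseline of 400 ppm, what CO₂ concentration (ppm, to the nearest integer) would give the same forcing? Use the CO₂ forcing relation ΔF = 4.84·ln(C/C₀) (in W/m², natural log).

CH₄ forcing: 0.036 × (√1602 − √701) = 0.036 × (40.0250 − 26.4764) = 0.036 × 13.5486 = 0.48775 W/m².
Set 4.84 ln(C/400) = 0.48775: ln(C/400) = 0.48775/4.84 = 0.10077, so C = 400 × e^0.10077 = 400 × 1.10602 = 442.41 ppm.

C ≈ 442 ppm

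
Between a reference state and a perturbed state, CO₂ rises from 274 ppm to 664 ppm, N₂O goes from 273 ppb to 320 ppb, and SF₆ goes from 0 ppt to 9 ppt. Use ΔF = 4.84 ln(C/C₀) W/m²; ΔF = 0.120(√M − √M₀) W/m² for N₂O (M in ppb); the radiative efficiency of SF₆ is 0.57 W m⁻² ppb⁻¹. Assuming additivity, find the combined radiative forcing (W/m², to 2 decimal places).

CO₂: 4.84 × ln(664/274) = 4.84 × ln(2.42336) = 4.84 × 0.88516 = 4.2842 W/m².
N₂O: 0.120 × (√320 − √273) = 0.120 × (17.8885 − 16.5227) = 0.120 × 1.3658 = 0.1639 W/m².
SF₆: Δ = 9 − 0 = 9 ppt = 0.009 ppb; ΔF = 0.57 × 0.009 = 0.0051 W/m².
Total ΔF = 4.2842 + 0.1639 + 0.0051 = 4.4532 W/m².

ΔF = 4.45 W/m²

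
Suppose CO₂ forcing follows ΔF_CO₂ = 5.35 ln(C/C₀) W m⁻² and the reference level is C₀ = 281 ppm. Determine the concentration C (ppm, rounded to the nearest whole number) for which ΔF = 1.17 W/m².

Set 5.35 ln(C/281) = 1.17, so ln(C/281) = 1.17/5.35 = 0.21869.
Then C/281 = e^0.21869 = 1.24445, giving C = 281 × 1.24445 = 349.69 ppm.

C ≈ 350 ppm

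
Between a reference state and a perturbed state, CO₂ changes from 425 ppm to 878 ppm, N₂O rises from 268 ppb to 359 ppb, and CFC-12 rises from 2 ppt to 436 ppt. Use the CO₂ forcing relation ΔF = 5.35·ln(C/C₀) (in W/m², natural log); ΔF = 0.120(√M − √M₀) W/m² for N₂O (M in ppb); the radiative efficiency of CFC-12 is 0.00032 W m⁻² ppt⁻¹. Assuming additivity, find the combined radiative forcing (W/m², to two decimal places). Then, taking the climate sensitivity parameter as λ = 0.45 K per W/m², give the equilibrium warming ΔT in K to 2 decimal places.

ΔF = 4.33 W/m²; ΔT = 1.95 K

CO₂: 5.35 × ln(878/425) = 5.35 × ln(2.06588) = 5.35 × 0.72556 = 3.8817 W/m².
N₂O: 0.120 × (√359 − √268) = 0.120 × (18.9473 − 16.3707) = 0.120 × 2.5766 = 0.3092 W/m².
CFC-12: ΔF = 0.00032 × (436 − 2) = 0.00032 × 434 = 0.1389 W/m².
Total ΔF = 3.8817 + 0.3092 + 0.1389 = 4.3298 W/m².
ΔT = λ ΔF = 0.45 × 4.33 = 1.9485 K.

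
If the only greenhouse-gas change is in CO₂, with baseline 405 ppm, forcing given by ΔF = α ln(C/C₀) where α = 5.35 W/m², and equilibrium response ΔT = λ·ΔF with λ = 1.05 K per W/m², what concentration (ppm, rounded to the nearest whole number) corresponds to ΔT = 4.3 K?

C ≈ 871 ppm

Required forcing: ΔF = ΔT/λ = 4.3/1.05 = 4.0952 W/m².
Then ln(C/405) = ΔF/5.35 = 4.0952/5.35 = 0.76546.
So C = 405 × e^0.76546 = 405 × 2.14998 = 870.74 ppm.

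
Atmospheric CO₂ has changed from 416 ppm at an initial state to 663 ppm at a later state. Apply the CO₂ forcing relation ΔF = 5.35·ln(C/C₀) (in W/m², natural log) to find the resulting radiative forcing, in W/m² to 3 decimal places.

ΔF = 2.494 W/m²

CO₂: 5.35 × ln(663/416) = 5.35 × ln(1.59375) = 5.35 × 0.46609 = 2.4936 W/m².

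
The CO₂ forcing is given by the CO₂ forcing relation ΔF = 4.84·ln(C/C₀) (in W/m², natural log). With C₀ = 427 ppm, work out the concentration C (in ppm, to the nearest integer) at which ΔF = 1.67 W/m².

C ≈ 603 ppm

Set 4.84 ln(C/427) = 1.67, so ln(C/427) = 1.67/4.84 = 0.34504.
Then C/427 = e^0.34504 = 1.41205, giving C = 427 × 1.41205 = 602.95 ppm.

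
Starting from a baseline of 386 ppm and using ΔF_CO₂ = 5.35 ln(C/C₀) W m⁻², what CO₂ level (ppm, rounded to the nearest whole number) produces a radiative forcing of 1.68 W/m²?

C ≈ 528 ppm

Set 5.35 ln(C/386) = 1.68, so ln(C/386) = 1.68/5.35 = 0.31402.
Then C/386 = e^0.31402 = 1.36892, giving C = 386 × 1.36892 = 528.40 ppm.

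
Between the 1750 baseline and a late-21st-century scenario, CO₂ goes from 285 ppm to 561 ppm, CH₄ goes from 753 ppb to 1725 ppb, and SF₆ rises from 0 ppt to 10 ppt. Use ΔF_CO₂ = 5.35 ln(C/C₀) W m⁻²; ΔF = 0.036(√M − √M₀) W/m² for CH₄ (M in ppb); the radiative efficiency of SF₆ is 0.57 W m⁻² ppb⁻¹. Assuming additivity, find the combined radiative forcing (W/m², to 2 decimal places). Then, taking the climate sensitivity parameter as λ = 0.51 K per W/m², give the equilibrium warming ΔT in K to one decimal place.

ΔF = 4.14 W/m²; ΔT = 2.1 K

CO₂: 5.35 × ln(561/285) = 5.35 × ln(1.96842) = 5.35 × 0.67723 = 3.6232 W/m².
CH₄: 0.036 × (√1725 − √753) = 0.036 × (41.5331 − 27.4408) = 0.036 × 14.0923 = 0.5073 W/m².
SF₆: Δ = 10 − 0 = 10 ppt = 0.010 ppb; ΔF = 0.57 × 0.010 = 0.0057 W/m².
Total ΔF = 3.6232 + 0.5073 + 0.0057 = 4.1362 W/m².
ΔT = λ ΔF = 0.51 × 4.14 = 2.1114 K.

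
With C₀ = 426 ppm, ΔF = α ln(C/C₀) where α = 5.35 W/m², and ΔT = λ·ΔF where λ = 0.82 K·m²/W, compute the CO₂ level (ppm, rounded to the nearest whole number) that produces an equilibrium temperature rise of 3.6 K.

C ≈ 968 ppm

Required forcing: ΔF = ΔT/λ = 3.6/0.82 = 4.3902 W/m².
Then ln(C/426) = ΔF/5.35 = 4.3902/5.35 = 0.82060.
So C = 426 × e^0.82060 = 426 × 2.27186 = 967.81 ppm.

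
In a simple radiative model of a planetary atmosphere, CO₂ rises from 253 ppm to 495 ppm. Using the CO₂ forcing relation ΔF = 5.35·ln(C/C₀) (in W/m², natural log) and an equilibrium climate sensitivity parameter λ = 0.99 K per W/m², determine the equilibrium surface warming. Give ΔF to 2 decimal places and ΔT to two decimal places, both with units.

ΔF = 3.59 W/m²; ΔT = 3.55 K

CO₂: 5.35 × ln(495/253) = 5.35 × ln(1.95652) = 5.35 × 0.67117 = 3.5908 W/m².
ΔT = λ ΔF = 0.99 × 3.59 = 3.5541 K.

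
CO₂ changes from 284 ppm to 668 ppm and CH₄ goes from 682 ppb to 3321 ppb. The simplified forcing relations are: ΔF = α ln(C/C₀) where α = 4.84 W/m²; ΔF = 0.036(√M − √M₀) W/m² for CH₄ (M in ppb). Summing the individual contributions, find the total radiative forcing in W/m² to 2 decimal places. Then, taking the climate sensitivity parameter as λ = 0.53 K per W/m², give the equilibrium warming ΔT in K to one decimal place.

ΔF = 5.27 W/m²; ΔT = 2.8 K

CO₂: 4.84 × ln(668/284) = 4.84 × ln(2.35211) = 4.84 × 0.85531 = 4.1397 W/m².
CH₄: 0.036 × (√3321 − √682) = 0.036 × (57.6281 − 26.1151) = 0.036 × 31.5130 = 1.1345 W/m².
Total ΔF = 4.1397 + 1.1345 = 5.2742 W/m².
ΔT = λ ΔF = 0.53 × 5.27 = 2.7931 K.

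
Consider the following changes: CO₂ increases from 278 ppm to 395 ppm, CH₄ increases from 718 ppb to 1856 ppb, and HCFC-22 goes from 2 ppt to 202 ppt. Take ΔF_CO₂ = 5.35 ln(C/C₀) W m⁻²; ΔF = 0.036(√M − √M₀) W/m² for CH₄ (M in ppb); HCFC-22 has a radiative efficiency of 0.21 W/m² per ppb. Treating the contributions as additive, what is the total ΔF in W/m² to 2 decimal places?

ΔF = 2.51 W/m²

CO₂: 5.35 × ln(395/278) = 5.35 × ln(1.42086) = 5.35 × 0.35126 = 1.8792 W/m².
CH₄: 0.036 × (√1856 − √718) = 0.036 × (43.0813 − 26.7955) = 0.036 × 16.2858 = 0.5863 W/m².
HCFC-22: Δ = 202 − 2 = 200 ppt = 0.200 ppb; ΔF = 0.21 × 0.200 = 0.0420 W/m².
Total ΔF = 1.8792 + 0.5863 + 0.0420 = 2.5075 W/m².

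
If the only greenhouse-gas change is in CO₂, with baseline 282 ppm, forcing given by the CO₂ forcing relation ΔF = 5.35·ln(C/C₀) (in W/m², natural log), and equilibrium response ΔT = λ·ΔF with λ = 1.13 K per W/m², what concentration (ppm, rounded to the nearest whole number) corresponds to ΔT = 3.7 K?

Required forcing: ΔF = ΔT/λ = 3.7/1.13 = 3.2743 W/m².
Then ln(C/282) = ΔF/5.35 = 3.2743/5.35 = 0.61202.
So C = 282 × e^0.61202 = 282 × 1.84415 = 520.05 ppm.

C ≈ 520 ppm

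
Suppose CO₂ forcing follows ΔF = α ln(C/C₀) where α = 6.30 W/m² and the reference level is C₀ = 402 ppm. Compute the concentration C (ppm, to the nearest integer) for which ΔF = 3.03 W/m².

C ≈ 650 ppm

Set 6.30 ln(C/402) = 3.03, so ln(C/402) = 3.03/6.30 = 0.48095.
Then C/402 = e^0.48095 = 1.61761, giving C = 402 × 1.61761 = 650.28 ppm.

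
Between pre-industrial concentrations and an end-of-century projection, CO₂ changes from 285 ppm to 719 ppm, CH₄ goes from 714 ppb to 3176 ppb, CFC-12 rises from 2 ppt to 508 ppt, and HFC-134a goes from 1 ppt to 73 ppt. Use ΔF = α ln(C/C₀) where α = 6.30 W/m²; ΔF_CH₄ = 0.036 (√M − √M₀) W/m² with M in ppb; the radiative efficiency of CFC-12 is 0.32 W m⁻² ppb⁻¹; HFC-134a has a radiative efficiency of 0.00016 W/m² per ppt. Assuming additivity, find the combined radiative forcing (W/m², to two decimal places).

CO₂: 6.30 × ln(719/285) = 6.30 × ln(2.52281) = 6.30 × 0.92537 = 5.8298 W/m².
CH₄: 0.036 × (√3176 − √714) = 0.036 × (56.3560 − 26.7208) = 0.036 × 29.6352 = 1.0669 W/m².
CFC-12: Δ = 508 − 2 = 506 ppt = 0.506 ppb; ΔF = 0.32 × 0.506 = 0.1619 W/m².
HFC-134a: ΔF = 0.00016 × (73 − 1) = 0.00016 × 72 = 0.0115 W/m².
Total ΔF = 5.8298 + 1.0669 + 0.1619 + 0.0115 = 7.0701 W/m².

ΔF = 7.07 W/m²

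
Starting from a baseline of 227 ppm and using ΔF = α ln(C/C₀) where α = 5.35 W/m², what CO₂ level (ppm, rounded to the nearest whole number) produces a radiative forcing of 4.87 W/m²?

Set 5.35 ln(C/227) = 4.87, so ln(C/227) = 4.87/5.35 = 0.91028.
Then C/227 = e^0.91028 = 2.48502, giving C = 227 × 2.48502 = 564.10 ppm.

C ≈ 564 ppm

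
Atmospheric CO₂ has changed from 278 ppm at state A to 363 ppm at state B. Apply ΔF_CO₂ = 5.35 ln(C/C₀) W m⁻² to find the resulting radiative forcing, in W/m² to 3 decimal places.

CO₂: 5.35 × ln(363/278) = 5.35 × ln(1.30576) = 5.35 × 0.26679 = 1.4273 W/m².

ΔF = 1.427 W/m²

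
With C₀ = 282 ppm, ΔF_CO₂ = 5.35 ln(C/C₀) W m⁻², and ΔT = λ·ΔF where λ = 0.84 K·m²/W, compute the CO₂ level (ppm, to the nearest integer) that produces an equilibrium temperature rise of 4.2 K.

C ≈ 718 ppm

Required forcing: ΔF = ΔT/λ = 4.2/0.84 = 5.0000 W/m².
Then ln(C/282) = ΔF/5.35 = 5.0000/5.35 = 0.93458.
So C = 282 × e^0.93458 = 282 × 2.54614 = 718.01 ppm.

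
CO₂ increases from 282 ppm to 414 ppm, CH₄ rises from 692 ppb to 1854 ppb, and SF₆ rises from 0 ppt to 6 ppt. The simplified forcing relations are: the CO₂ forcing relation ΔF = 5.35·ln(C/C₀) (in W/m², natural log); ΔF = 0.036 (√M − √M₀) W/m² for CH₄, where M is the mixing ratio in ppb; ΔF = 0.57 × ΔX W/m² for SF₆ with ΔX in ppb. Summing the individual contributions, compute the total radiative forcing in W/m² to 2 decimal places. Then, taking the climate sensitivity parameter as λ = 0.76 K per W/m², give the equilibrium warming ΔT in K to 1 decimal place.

CO₂: 5.35 × ln(414/282) = 5.35 × ln(1.46809) = 5.35 × 0.38396 = 2.0542 W/m².
CH₄: 0.036 × (√1854 − √692) = 0.036 × (43.0581 − 26.3059) = 0.036 × 16.7522 = 0.6031 W/m².
SF₆: Δ = 6 − 0 = 6 ppt = 0.006 ppb; ΔF = 0.57 × 0.006 = 0.0034 W/m².
Total ΔF = 2.0542 + 0.6031 + 0.0034 = 2.6607 W/m².
ΔT = λ ΔF = 0.76 × 2.66 = 2.0216 K.

ΔF = 2.66 W/m²; ΔT = 2.0 K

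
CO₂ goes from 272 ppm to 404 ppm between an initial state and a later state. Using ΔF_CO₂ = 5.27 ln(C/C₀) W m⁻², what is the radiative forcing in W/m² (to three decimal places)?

CO₂: 5.27 × ln(404/272) = 5.27 × ln(1.48529) = 5.27 × 0.39561 = 2.0849 W/m².

ΔF = 2.085 W/m²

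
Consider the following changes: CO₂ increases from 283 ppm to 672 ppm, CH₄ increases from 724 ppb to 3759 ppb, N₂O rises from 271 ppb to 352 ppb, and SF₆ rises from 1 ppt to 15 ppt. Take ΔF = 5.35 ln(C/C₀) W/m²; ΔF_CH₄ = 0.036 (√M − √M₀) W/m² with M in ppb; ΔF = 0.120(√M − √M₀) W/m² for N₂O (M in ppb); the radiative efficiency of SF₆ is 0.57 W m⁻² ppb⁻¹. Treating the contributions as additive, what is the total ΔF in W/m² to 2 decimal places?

ΔF = 6.15 W/m²

CO₂: 5.35 × ln(672/283) = 5.35 × ln(2.37456) = 5.35 × 0.86481 = 4.6267 W/m².
CH₄: 0.036 × (√3759 − √724) = 0.036 × (61.3107 − 26.9072) = 0.036 × 34.4035 = 1.2385 W/m².
N₂O: 0.120 × (√352 − √271) = 0.120 × (18.7617 − 16.4621) = 0.120 × 2.2996 = 0.2760 W/m².
SF₆: Δ = 15 − 1 = 14 ppt = 0.014 ppb; ΔF = 0.57 × 0.014 = 0.0080 W/m².
Total ΔF = 4.6267 + 1.2385 + 0.2760 + 0.0080 = 6.1492 W/m².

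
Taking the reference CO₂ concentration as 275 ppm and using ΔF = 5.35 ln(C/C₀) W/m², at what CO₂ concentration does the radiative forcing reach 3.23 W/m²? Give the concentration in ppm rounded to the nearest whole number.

Set 5.35 ln(C/275) = 3.23, so ln(C/275) = 3.23/5.35 = 0.60374.
Then C/275 = e^0.60374 = 1.82895, giving C = 275 × 1.82895 = 502.96 ppm.

C ≈ 503 ppm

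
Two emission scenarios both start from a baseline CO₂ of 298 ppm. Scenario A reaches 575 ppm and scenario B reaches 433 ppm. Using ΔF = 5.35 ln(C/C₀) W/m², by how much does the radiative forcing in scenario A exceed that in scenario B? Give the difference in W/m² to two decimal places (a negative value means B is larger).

ΔF_A − ΔF_B = 1.52 W/m²

ΔF_A = 5.35 ln(575/298) = 5.35 × 0.65728 = 3.5164 W/m².
ΔF_B = 5.35 ln(433/298) = 5.35 × 0.37364 = 1.9990 W/m².
Difference: 3.5164 − 1.9990 = 1.5174 W/m².
(Equivalently, ΔF_A − ΔF_B = 5.35 ln(575/433) = 5.35 × 0.28363 = 1.5174 W/m².)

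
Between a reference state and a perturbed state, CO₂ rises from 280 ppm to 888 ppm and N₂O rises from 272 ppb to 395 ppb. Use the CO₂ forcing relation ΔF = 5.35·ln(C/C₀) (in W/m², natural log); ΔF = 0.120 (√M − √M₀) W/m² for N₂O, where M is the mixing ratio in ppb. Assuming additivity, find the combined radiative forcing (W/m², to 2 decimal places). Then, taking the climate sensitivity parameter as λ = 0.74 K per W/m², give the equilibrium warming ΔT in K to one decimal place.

CO₂: 5.35 × ln(888/280) = 5.35 × ln(3.17143) = 5.35 × 1.15418 = 6.1749 W/m².
N₂O: 0.120 × (√395 − √272) = 0.120 × (19.8746 − 16.4924) = 0.120 × 3.3822 = 0.4059 W/m².
Total ΔF = 6.1749 + 0.4059 = 6.5808 W/m².
ΔT = λ ΔF = 0.74 × 6.58 = 4.8692 K.

ΔF = 6.58 W/m²; ΔT = 4.9 K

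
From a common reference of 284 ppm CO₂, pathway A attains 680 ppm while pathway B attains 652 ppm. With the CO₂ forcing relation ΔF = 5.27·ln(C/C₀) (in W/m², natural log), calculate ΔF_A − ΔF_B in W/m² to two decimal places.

ΔF_A = 5.27 ln(680/284) = 5.27 × 0.87312 = 4.6013 W/m².
ΔF_B = 5.27 ln(652/284) = 5.27 × 0.83107 = 4.3797 W/m².
Difference: 4.6013 − 4.3797 = 0.2216 W/m².

ΔF_A − ΔF_B = 0.22 W/m²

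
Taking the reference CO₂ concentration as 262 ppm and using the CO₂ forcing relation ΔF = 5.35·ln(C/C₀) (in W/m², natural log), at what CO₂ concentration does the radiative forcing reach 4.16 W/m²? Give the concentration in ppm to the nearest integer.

C ≈ 570 ppm

Set 5.35 ln(C/262) = 4.16, so ln(C/262) = 4.16/5.35 = 0.77757.
Then C/262 = e^0.77757 = 2.17618, giving C = 262 × 2.17618 = 570.16 ppm.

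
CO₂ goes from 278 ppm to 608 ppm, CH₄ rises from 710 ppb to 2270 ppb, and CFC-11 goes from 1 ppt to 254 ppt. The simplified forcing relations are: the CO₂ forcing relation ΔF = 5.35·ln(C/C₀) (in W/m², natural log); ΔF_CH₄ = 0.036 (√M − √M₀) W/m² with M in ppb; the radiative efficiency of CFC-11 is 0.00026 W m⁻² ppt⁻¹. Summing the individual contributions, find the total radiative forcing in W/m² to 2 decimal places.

ΔF = 5.01 W/m²

CO₂: 5.35 × ln(608/278) = 5.35 × ln(2.18705) = 5.35 × 0.78255 = 4.1866 W/m².
CH₄: 0.036 × (√2270 − √710) = 0.036 × (47.6445 − 26.6458) = 0.036 × 20.9987 = 0.7560 W/m².
CFC-11: ΔF = 0.00026 × (254 − 1) = 0.00026 × 253 = 0.0658 W/m².
Total ΔF = 4.1866 + 0.7560 + 0.0658 = 5.0084 W/m².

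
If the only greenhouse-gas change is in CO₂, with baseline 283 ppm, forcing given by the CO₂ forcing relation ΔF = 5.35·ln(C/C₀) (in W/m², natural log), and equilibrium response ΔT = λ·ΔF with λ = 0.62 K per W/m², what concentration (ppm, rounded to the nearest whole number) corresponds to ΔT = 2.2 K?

C ≈ 549 ppm

Required forcing: ΔF = ΔT/λ = 2.2/0.62 = 3.5484 W/m².
Then ln(C/283) = ΔF/5.35 = 3.5484/5.35 = 0.66325.
So C = 283 × e^0.66325 = 283 × 1.94109 = 549.33 ppm.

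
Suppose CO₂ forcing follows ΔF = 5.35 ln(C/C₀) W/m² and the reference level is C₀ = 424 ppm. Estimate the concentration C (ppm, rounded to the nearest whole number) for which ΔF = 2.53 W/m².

C ≈ 680 ppm

Set 5.35 ln(C/424) = 2.53, so ln(C/424) = 2.53/5.35 = 0.47290.
Then C/424 = e^0.47290 = 1.60464, giving C = 424 × 1.60464 = 680.37 ppm.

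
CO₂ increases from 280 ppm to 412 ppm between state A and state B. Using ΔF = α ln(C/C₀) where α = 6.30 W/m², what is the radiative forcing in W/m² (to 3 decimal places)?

CO₂ absorption bands are partially saturated, so forcing scales with the logarithm of the concentration ratio.
CO₂: 6.30 × ln(412/280) = 6.30 × ln(1.47143) = 6.30 × 0.38623 = 2.4332 W/m².

ΔF = 2.433 W/m²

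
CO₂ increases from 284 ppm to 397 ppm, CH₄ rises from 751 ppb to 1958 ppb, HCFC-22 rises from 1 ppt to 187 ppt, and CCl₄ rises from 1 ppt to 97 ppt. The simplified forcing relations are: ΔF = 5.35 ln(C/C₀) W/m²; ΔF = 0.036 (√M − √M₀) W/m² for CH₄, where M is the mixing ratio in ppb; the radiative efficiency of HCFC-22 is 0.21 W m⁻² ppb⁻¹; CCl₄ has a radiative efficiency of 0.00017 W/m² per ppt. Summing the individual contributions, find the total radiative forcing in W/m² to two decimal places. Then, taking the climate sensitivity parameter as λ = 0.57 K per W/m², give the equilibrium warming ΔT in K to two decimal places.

CO₂: 5.35 × ln(397/284) = 5.35 × ln(1.39789) = 5.35 × 0.33496 = 1.7920 W/m².
CH₄: 0.036 × (√1958 − √751) = 0.036 × (44.2493 − 27.4044) = 0.036 × 16.8449 = 0.6064 W/m².
HCFC-22: Δ = 187 − 1 = 186 ppt = 0.186 ppb; ΔF = 0.21 × 0.186 = 0.0391 W/m².
CCl₄: ΔF = 0.00017 × (97 − 1) = 0.00017 × 96 = 0.0163 W/m².
Total ΔF = 1.7920 + 0.6064 + 0.0391 + 0.0163 = 2.4538 W/m².
ΔT = λ ΔF = 0.57 × 2.45 = 1.3965 K.

ΔF = 2.45 W/m²; ΔT = 1.40 K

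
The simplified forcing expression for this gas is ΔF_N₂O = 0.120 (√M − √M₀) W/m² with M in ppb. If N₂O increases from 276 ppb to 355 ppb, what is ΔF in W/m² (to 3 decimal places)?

ΔF = 0.267 W/m²

N₂O: 0.120 × (√355 − √276) = 0.120 × (18.8414 − 16.6132) = 0.120 × 2.2282 = 0.2674 W/m².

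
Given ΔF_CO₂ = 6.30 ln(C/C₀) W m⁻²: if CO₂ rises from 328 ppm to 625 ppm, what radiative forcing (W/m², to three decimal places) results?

ΔF = 4.062 W/m²

CO₂ absorption bands are partially saturated, so forcing scales with the logarithm of the concentration ratio.
CO₂: 6.30 × ln(625/328) = 6.30 × ln(1.90549) = 6.30 × 0.64474 = 4.0619 W/m².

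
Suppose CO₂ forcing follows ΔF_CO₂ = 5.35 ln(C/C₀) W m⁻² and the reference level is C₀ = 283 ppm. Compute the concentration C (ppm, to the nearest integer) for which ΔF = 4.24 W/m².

Set 5.35 ln(C/283) = 4.24, so ln(C/283) = 4.24/5.35 = 0.79252.
Then C/283 = e^0.79252 = 2.20896, giving C = 283 × 2.20896 = 625.14 ppm.

C ≈ 625 ppm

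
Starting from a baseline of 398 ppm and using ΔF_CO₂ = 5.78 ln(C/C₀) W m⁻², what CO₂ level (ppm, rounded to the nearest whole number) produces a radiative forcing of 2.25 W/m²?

C ≈ 587 ppm

Set 5.78 ln(C/398) = 2.25, so ln(C/398) = 2.25/5.78 = 0.38927.
Then C/398 = e^0.38927 = 1.47590, giving C = 398 × 1.47590 = 587.41 ppm.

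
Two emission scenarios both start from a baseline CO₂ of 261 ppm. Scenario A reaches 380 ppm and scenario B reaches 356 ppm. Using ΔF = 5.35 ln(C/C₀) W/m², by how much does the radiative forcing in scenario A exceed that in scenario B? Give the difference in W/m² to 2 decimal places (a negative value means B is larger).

ΔF_A = 5.35 ln(380/261) = 5.35 × 0.37565 = 2.0097 W/m².
ΔF_B = 5.35 ln(356/261) = 5.35 × 0.31041 = 1.6607 W/m².
Difference: 2.0097 − 1.6607 = 0.3490 W/m².
(Equivalently, ΔF_A − ΔF_B = 5.35 ln(380/356) = 5.35 × 0.06524 = 0.3490 W/m².)

ΔF_A − ΔF_B = 0.35 W/m²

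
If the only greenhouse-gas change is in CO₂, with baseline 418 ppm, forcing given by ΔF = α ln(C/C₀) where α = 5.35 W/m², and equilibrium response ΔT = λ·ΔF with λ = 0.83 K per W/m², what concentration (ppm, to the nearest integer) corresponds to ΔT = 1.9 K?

Required forcing: ΔF = ΔT/λ = 1.9/0.83 = 2.2892 W/m².
Then ln(C/418) = ΔF/5.35 = 2.2892/5.35 = 0.42789.
So C = 418 × e^0.42789 = 418 × 1.53402 = 641.22 ppm.

C ≈ 641 ppm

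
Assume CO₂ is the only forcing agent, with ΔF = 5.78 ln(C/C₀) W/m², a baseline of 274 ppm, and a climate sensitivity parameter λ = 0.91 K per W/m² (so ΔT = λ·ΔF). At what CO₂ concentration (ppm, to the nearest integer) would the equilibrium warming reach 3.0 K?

C ≈ 485 ppm

Required forcing: ΔF = ΔT/λ = 3.0/0.91 = 3.2967 W/m².
Then ln(C/274) = ΔF/5.78 = 3.2967/5.78 = 0.57036.
So C = 274 × e^0.57036 = 274 × 1.76890 = 484.68 ppm.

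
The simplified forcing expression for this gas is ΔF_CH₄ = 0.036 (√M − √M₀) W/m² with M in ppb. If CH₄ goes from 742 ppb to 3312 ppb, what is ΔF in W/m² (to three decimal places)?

ΔF = 1.091 W/m²

CH₄: 0.036 × (√3312 − √742) = 0.036 × (57.5500 − 27.2397) = 0.036 × 30.3103 = 1.0912 W/m².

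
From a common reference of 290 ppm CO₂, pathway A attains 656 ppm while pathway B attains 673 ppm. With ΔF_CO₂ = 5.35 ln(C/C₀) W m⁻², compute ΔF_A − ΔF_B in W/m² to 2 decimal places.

ΔF_A = 5.35 ln(656/290) = 5.35 × 0.81628 = 4.3671 W/m².
ΔF_B = 5.35 ln(673/290) = 5.35 × 0.84186 = 4.5040 W/m².
Difference: 4.3671 − 4.5040 = -0.1369 W/m².
(Equivalently, ΔF_A − ΔF_B = 5.35 ln(656/673) = 5.35 × -0.02558 = -0.1369 W/m².)

ΔF_A − ΔF_B = -0.14 W/m²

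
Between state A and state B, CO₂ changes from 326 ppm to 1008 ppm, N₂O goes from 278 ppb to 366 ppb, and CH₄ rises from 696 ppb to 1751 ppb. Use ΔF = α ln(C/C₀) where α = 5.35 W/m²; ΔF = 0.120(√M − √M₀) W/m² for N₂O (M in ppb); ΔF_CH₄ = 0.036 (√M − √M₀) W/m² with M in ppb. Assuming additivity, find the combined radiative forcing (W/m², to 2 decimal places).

ΔF = 6.89 W/m²

CO₂: 5.35 × ln(1008/326) = 5.35 × ln(3.09202) = 5.35 × 1.12882 = 6.0392 W/m².
N₂O: 0.120 × (√366 − √278) = 0.120 × (19.1311 − 16.6733) = 0.120 × 2.4578 = 0.2949 W/m².
CH₄: 0.036 × (√1751 − √696) = 0.036 × (41.8450 − 26.3818) = 0.036 × 15.4632 = 0.5567 W/m².
Total ΔF = 6.0392 + 0.2949 + 0.5567 = 6.8908 W/m².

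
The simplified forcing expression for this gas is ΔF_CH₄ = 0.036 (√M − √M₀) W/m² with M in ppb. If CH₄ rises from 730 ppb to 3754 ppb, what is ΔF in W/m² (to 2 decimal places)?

CH₄: 0.036 × (√3754 − √730) = 0.036 × (61.2699 − 27.0185) = 0.036 × 34.2514 = 1.2331 W/m².

ΔF = 1.23 W/m²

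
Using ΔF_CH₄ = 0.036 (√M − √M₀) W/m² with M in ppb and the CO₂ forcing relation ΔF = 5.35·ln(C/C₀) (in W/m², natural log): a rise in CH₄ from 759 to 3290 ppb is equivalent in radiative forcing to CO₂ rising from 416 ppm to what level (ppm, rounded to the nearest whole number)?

C ≈ 508 ppm

CH₄ forcing: 0.036 × (√3290 − √759) = 0.036 × (57.3585 − 27.5500) = 0.036 × 29.8085 = 1.07311 W/m².
Set 5.35 ln(C/416) = 1.07311: ln(C/416) = 1.07311/5.35 = 0.20058, so C = 416 × e^0.20058 = 416 × 1.22211 = 508.40 ppm.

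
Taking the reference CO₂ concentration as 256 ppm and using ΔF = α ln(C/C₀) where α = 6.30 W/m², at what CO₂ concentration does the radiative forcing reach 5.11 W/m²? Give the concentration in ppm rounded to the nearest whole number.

Set 6.30 ln(C/256) = 5.11, so ln(C/256) = 5.11/6.30 = 0.81111.
Then C/256 = e^0.81111 = 2.25040, giving C = 256 × 2.25040 = 576.10 ppm.

C ≈ 576 ppm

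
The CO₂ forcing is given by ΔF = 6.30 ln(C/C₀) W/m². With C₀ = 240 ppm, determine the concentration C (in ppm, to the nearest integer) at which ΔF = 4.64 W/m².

C ≈ 501 ppm

Set 6.30 ln(C/240) = 4.64, so ln(C/240) = 4.64/6.30 = 0.73651.
Then C/240 = e^0.73651 = 2.08863, giving C = 240 × 2.08863 = 501.27 ppm.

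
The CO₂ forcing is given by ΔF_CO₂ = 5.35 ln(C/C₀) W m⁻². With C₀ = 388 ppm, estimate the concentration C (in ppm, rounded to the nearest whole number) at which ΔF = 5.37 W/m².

Set 5.35 ln(C/388) = 5.37, so ln(C/388) = 5.37/5.35 = 1.00374.
Then C/388 = e^1.00374 = 2.72847, giving C = 388 × 2.72847 = 1058.65 ppm.

C ≈ 1059 ppm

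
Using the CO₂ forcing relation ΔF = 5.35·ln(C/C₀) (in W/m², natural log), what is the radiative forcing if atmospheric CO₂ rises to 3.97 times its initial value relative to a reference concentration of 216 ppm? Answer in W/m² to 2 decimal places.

Because the forcing depends only on the ratio C/C₀, the initial concentration does not enter.
ΔF = 5.35 × ln(3.97) = 5.35 × 1.37877 = 7.3764 W/m².

ΔF = 7.38 W/m²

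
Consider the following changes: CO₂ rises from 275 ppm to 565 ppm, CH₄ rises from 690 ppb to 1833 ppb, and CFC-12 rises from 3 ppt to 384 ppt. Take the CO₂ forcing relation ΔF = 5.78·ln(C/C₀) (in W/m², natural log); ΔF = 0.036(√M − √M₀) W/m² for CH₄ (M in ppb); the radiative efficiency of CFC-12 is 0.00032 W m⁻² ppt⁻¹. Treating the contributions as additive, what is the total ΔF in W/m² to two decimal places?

ΔF = 4.88 W/m²

CO₂: 5.78 × ln(565/275) = 5.78 × ln(2.05455) = 5.78 × 0.72006 = 4.1619 W/m².
CH₄: 0.036 × (√1833 − √690) = 0.036 × (42.8135 − 26.2679) = 0.036 × 16.5456 = 0.5956 W/m².
CFC-12: ΔF = 0.00032 × (384 − 3) = 0.00032 × 381 = 0.1219 W/m².
Total ΔF = 4.1619 + 0.5956 + 0.1219 = 4.8794 W/m².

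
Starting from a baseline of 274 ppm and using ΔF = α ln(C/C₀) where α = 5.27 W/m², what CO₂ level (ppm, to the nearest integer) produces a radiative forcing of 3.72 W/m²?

C ≈ 555 ppm

Set 5.27 ln(C/274) = 3.72, so ln(C/274) = 3.72/5.27 = 0.70588.
Then C/274 = e^0.70588 = 2.02563, giving C = 274 × 2.02563 = 555.02 ppm.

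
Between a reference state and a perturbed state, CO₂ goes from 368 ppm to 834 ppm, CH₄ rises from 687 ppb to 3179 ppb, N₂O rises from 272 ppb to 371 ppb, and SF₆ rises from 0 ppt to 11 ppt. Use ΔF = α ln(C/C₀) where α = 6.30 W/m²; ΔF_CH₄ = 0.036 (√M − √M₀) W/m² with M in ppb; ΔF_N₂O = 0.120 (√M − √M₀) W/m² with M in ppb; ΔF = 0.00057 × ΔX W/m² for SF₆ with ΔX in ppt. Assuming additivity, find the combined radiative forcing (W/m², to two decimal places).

CO₂: 6.30 × ln(834/368) = 6.30 × ln(2.26630) = 6.30 × 0.81815 = 5.1543 W/m².
CH₄: 0.036 × (√3179 − √687) = 0.036 × (56.3826 − 26.2107) = 0.036 × 30.1719 = 1.0862 W/m².
N₂O: 0.120 × (√371 − √272) = 0.120 × (19.2614 − 16.4924) = 0.120 × 2.7690 = 0.3323 W/m².
SF₆: ΔF = 0.00057 × (11 − 0) = 0.00057 × 11 = 0.0063 W/m².
Total ΔF = 5.1543 + 1.0862 + 0.3323 + 0.0063 = 6.5791 W/m².

ΔF = 6.58 W/m²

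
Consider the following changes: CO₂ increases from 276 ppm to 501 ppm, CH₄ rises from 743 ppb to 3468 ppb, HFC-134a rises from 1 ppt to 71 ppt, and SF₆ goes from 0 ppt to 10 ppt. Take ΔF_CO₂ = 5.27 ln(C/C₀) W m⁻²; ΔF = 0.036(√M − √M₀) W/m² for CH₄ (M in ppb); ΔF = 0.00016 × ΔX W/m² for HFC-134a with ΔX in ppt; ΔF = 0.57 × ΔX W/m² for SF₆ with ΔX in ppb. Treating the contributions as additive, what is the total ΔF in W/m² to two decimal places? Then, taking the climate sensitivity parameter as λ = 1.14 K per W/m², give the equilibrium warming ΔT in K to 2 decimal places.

ΔF = 4.30 W/m²; ΔT = 4.90 K

CO₂: 5.27 × ln(501/276) = 5.27 × ln(1.81522) = 5.27 × 0.59621 = 3.1420 W/m².
CH₄: 0.036 × (√3468 − √743) = 0.036 × (58.8897 − 27.2580) = 0.036 × 31.6317 = 1.1387 W/m².
HFC-134a: ΔF = 0.00016 × (71 − 1) = 0.00016 × 70 = 0.0112 W/m².
SF₆: Δ = 10 − 0 = 10 ppt = 0.010 ppb; ΔF = 0.57 × 0.010 = 0.0057 W/m².
Total ΔF = 3.1420 + 1.1387 + 0.0112 + 0.0057 = 4.2976 W/m².
ΔT = λ ΔF = 1.14 × 4.30 = 4.9020 K.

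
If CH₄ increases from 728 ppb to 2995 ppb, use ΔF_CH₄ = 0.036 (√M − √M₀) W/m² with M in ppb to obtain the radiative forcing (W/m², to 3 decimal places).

CH₄: 0.036 × (√2995 − √728) = 0.036 × (54.7266 − 26.9815) = 0.036 × 27.7451 = 0.9988 W/m².

ΔF = 0.999 W/m²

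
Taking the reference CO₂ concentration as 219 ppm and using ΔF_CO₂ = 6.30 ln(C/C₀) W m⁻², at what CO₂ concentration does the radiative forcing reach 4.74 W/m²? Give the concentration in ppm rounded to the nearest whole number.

Set 6.30 ln(C/219) = 4.74, so ln(C/219) = 4.74/6.30 = 0.75238.
Then C/219 = e^0.75238 = 2.12204, giving C = 219 × 2.12204 = 464.73 ppm.

C ≈ 465 ppm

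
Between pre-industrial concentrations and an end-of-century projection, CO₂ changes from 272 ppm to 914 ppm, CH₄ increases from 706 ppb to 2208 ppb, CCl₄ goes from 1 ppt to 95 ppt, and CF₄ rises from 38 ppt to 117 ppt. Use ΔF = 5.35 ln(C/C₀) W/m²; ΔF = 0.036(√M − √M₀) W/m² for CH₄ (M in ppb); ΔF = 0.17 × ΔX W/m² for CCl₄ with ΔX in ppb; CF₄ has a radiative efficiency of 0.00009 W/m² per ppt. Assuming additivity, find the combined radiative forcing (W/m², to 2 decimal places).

ΔF = 7.24 W/m²

CO₂: 5.35 × ln(914/272) = 5.35 × ln(3.36029) = 5.35 × 1.21203 = 6.4844 W/m².
CH₄: 0.036 × (√2208 − √706) = 0.036 × (46.9894 − 26.5707) = 0.036 × 20.4187 = 0.7351 W/m².
CCl₄: Δ = 95 − 1 = 94 ppt = 0.094 ppb; ΔF = 0.17 × 0.094 = 0.0160 W/m².
CF₄: ΔF = 0.00009 × (117 − 38) = 0.00009 × 79 = 0.0071 W/m².
Total ΔF = 6.4844 + 0.7351 + 0.0160 + 0.0071 = 7.2426 W/m².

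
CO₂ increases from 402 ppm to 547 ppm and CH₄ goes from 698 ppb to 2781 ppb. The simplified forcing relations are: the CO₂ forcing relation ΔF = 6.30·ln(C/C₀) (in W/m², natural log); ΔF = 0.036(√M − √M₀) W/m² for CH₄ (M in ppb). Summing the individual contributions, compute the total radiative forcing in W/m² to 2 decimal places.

ΔF = 2.89 W/m²

CO₂: 6.30 × ln(547/402) = 6.30 × ln(1.36070) = 6.30 × 0.30800 = 1.9404 W/m².
CH₄: 0.036 × (√2781 − √698) = 0.036 × (52.7352 − 26.4197) = 0.036 × 26.3155 = 0.9474 W/m².
Total ΔF = 1.9404 + 0.9474 = 2.8878 W/m².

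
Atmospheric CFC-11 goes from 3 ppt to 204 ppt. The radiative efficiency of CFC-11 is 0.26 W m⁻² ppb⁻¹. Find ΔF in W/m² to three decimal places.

ΔF = 0.052 W/m²

CFC-11: Δ = 204 − 3 = 201 ppt = 0.201 ppb; ΔF = 0.26 × 0.201 = 0.0523 W/m².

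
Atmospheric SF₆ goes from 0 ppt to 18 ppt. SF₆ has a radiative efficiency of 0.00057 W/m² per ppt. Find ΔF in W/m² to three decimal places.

ΔF = 0.010 W/m²

SF₆: ΔF = 0.00057 × (18 − 0) = 0.00057 × 18 = 0.0103 W/m².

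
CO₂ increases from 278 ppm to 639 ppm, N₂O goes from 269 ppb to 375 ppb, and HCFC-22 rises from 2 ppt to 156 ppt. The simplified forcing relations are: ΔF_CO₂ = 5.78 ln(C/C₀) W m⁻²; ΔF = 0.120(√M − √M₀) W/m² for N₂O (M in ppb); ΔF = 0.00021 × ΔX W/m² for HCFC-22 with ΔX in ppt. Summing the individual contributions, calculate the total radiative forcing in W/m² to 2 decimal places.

CO₂: 5.78 × ln(639/278) = 5.78 × ln(2.29856) = 5.78 × 0.83228 = 4.8106 W/m².
N₂O: 0.120 × (√375 − √269) = 0.120 × (19.3649 − 16.4012) = 0.120 × 2.9637 = 0.3556 W/m².
HCFC-22: ΔF = 0.00021 × (156 − 2) = 0.00021 × 154 = 0.0323 W/m².
Total ΔF = 4.8106 + 0.3556 + 0.0323 = 5.1985 W/m².

ΔF = 5.20 W/m²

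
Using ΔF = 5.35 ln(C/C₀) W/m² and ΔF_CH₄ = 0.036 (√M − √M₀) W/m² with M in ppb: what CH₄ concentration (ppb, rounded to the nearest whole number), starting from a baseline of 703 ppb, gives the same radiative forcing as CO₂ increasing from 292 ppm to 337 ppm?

CO₂ forcing: 5.35 × ln(337/292) = 5.35 × 0.143329 = 0.76681 W/m².
Set 0.036(√M − √703) = 0.76681: √M = 0.76681/0.036 + √703 = 21.3003 + 26.5141 = 47.8144.
M = (47.8144)² = 2286.22 ppb.

M ≈ 2286 ppb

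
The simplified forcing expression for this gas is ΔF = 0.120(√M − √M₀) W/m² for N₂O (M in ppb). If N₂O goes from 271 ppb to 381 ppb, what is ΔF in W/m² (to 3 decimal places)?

N₂O: 0.120 × (√381 − √271) = 0.120 × (19.5192 − 16.4621) = 0.120 × 3.0571 = 0.3669 W/m².

ΔF = 0.367 W/m²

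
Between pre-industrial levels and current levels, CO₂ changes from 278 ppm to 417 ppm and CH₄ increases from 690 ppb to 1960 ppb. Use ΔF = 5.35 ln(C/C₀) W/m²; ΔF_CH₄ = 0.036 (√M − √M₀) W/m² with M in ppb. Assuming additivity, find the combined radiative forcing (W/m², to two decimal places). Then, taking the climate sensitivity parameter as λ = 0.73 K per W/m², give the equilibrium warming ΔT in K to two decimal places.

ΔF = 2.82 W/m²; ΔT = 2.06 K

CO₂: 5.35 × ln(417/278) = 5.35 × ln(1.50000) = 5.35 × 0.40547 = 2.1693 W/m².
CH₄: 0.036 × (√1960 − √690) = 0.036 × (44.2719 − 26.2679) = 0.036 × 18.0040 = 0.6481 W/m².
Total ΔF = 2.1693 + 0.6481 = 2.8174 W/m².
ΔT = λ ΔF = 0.73 × 2.82 = 2.0586 K.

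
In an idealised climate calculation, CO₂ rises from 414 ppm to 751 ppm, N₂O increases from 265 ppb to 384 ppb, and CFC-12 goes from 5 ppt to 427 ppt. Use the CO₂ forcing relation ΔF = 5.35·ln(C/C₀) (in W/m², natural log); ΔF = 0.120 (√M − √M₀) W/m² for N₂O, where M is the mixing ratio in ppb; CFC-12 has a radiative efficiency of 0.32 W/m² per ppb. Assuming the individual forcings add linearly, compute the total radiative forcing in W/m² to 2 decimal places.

ΔF = 3.72 W/m²

CO₂: 5.35 × ln(751/414) = 5.35 × ln(1.81401) = 5.35 × 0.59554 = 3.1861 W/m².
N₂O: 0.120 × (√384 − √265) = 0.120 × (19.5959 − 16.2788) = 0.120 × 3.3171 = 0.3981 W/m².
CFC-12: Δ = 427 − 5 = 422 ppt = 0.422 ppb; ΔF = 0.32 × 0.422 = 0.1350 W/m².
Total ΔF = 3.1861 + 0.3981 + 0.1350 = 3.7192 W/m².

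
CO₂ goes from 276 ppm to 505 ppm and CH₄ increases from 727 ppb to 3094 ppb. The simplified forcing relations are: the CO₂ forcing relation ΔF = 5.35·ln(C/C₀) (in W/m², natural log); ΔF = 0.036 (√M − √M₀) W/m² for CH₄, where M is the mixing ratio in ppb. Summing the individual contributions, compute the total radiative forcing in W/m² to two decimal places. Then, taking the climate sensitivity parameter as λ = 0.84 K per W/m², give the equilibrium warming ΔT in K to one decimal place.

ΔF = 4.26 W/m²; ΔT = 3.6 K

CO₂: 5.35 × ln(505/276) = 5.35 × ln(1.82971) = 5.35 × 0.60416 = 3.2323 W/m².
CH₄: 0.036 × (√3094 − √727) = 0.036 × (55.6237 − 26.9629) = 0.036 × 28.6608 = 1.0318 W/m².
Total ΔF = 3.2323 + 1.0318 = 4.2641 W/m².
ΔT = λ ΔF = 0.84 × 4.26 = 3.5784 K.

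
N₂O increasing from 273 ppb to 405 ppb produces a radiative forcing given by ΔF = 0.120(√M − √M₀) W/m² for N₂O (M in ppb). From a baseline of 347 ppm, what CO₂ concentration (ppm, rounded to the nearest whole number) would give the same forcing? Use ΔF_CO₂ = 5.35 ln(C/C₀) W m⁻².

N₂O forcing: 0.120 × (√405 − √273) = 0.120 × (20.1246 − 16.5227) = 0.120 × 3.6019 = 0.43223 W/m².
Set 5.35 ln(C/347) = 0.43223: ln(C/347) = 0.43223/5.35 = 0.08079, so C = 347 × e^0.08079 = 347 × 1.08414 = 376.20 ppm.

C ≈ 376 ppm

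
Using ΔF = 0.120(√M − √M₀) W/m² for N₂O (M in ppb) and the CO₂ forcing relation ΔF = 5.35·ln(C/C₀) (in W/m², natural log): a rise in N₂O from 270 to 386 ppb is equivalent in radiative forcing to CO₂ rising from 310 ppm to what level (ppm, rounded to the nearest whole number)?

C ≈ 333 ppm

N₂O forcing: 0.120 × (√386 − √270) = 0.120 × (19.6469 − 16.4317) = 0.120 × 3.2152 = 0.38582 W/m².
Set 5.35 ln(C/310) = 0.38582: ln(C/310) = 0.38582/5.35 = 0.07212, so C = 310 × e^0.07212 = 310 × 1.07478 = 333.18 ppm.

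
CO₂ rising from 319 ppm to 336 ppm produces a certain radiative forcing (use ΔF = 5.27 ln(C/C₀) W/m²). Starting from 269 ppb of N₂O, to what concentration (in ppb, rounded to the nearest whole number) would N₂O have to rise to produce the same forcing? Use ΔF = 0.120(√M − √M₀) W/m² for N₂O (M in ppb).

CO₂ forcing: 5.27 × ln(336/319) = 5.27 × 0.051920 = 0.27362 W/m².
Set 0.120(√M − √269) = 0.27362: √M = 0.27362/0.120 + √269 = 2.2802 + 16.4012 = 18.6814.
M = (18.6814)² = 348.99 ppb.

M ≈ 349 ppb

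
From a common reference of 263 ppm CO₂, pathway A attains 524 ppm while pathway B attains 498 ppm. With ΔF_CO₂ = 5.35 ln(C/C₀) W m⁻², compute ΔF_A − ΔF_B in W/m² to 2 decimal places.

ΔF_A = 5.35 ln(524/263) = 5.35 × 0.68934 = 3.6880 W/m².
ΔF_B = 5.35 ln(498/263) = 5.35 × 0.63845 = 3.4157 W/m².
Difference: 3.6880 − 3.4157 = 0.2723 W/m².
(Equivalently, ΔF_A − ΔF_B = 5.35 ln(524/498) = 5.35 × 0.05089 = 0.2723 W/m².)

ΔF_A − ΔF_B = 0.27 W/m²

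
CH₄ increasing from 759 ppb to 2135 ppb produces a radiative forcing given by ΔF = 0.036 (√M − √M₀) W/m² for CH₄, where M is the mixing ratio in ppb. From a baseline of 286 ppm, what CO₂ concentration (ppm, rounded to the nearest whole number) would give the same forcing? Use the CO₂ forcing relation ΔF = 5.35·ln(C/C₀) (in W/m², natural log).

C ≈ 324 ppm

CH₄ forcing: 0.036 × (√2135 − √759) = 0.036 × (46.2061 − 27.5500) = 0.036 × 18.6561 = 0.67162 W/m².
Set 5.35 ln(C/286) = 0.67162: ln(C/286) = 0.67162/5.35 = 0.12554, so C = 286 × e^0.12554 = 286 × 1.13376 = 324.26 ppm.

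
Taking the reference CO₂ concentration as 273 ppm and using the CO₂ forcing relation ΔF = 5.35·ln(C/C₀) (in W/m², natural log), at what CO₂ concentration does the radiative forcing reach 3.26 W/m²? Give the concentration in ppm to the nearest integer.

C ≈ 502 ppm

Set 5.35 ln(C/273) = 3.26, so ln(C/273) = 3.26/5.35 = 0.60935.
Then C/273 = e^0.60935 = 1.83924, giving C = 273 × 1.83924 = 502.11 ppm.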